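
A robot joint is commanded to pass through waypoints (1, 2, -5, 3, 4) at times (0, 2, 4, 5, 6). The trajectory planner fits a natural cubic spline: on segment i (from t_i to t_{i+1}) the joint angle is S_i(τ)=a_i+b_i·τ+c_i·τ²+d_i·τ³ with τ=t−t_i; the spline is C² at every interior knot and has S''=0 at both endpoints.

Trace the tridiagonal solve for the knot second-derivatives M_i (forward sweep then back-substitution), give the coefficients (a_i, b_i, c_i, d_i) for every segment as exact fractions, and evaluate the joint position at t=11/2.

Δ: Δ0=1/2, Δ1=-7/2, Δ2=8, Δ3=1
row 1: diag=8, rhs=-24; c'=1/4, d'=-3
row 2: denom=6−2·1/4=11/2; d'=(69−2·-3)/(11/2)=150/11
row 3: denom=4−1·2/11=42/11; d'=(-42−1·150/11)/(42/11)=-102/7
back: M3=-102/7
back: M2=150/11−2/11·-102/7=114/7
back: M1=-3−1/4·114/7=-99/14
M: M0=0, M1=-99/14, M2=114/7, M3=-102/7, M4=0
seg 0: a=1, c=M0/2=0, d=(M1−M0)/(6·2)=-33/56, b=Δ0−h0·(2M0+M1)/6=20/7
seg 1: a=2, c=M1/2=-99/28, d=(M2−M1)/(6·2)=109/56, b=Δ1−h1·(2M1+M2)/6=-59/14
seg 2: a=-5, c=M2/2=57/7, d=(M3−M2)/(6·1)=-36/7, b=Δ2−h2·(2M2+M3)/6=5
seg 3: a=3, c=M3/2=-51/7, d=(M4−M3)/(6·1)=17/7, b=Δ3−h3·(2M3+M4)/6=41/7
t_q=11/2 → seg 3, τ=1/2; S=3+41/7·τ+-51/7·τ²+17/7·τ³=247/56

  seg 0: a=1 b=20/7 c=0 d=-33/56
  seg 1: a=2 b=-59/14 c=-99/28 d=109/56
  seg 2: a=-5 b=5 c=57/7 d=-36/7
  seg 3: a=3 b=41/7 c=-51/7 d=17/7
S(11/2) = 247/56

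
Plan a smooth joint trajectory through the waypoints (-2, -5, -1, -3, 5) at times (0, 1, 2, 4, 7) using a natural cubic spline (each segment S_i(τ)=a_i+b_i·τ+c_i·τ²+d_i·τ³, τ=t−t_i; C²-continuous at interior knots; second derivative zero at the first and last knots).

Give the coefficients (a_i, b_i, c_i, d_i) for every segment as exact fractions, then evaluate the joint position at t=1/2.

  seg 0: a=-2 b=-1637/321 c=0 d=674/321
  seg 1: a=-5 b=385/321 c=674/107 d=-1123/321
  seg 2: a=-1 b=1060/321 c=-449/107 d=1313/1284
  seg 3: a=-3 b=-389/321 c=415/214 d=-415/1926
S(1/2) = -1835/428

Δ: Δ0=-3, Δ1=4, Δ2=-1, Δ3=8/3
row 1: diag=4, rhs=42; c'=1/4, d'=21/2
row 2: denom=6−1·1/4=23/4; d'=(-30−1·21/2)/(23/4)=-162/23
row 3: denom=10−2·8/23=214/23; d'=(22−2·-162/23)/(214/23)=415/107
back: M3=415/107
back: M2=-162/23−8/23·415/107=-898/107
back: M1=21/2−1/4·-898/107=1348/107
M: M0=0, M1=1348/107, M2=-898/107, M3=415/107, M4=0
seg 0: a=-2, c=M0/2=0, d=(M1−M0)/(6·1)=674/321, b=Δ0−h0·(2M0+M1)/6=-1637/321
seg 1: a=-5, c=M1/2=674/107, d=(M2−M1)/(6·1)=-1123/321, b=Δ1−h1·(2M1+M2)/6=385/321
seg 2: a=-1, c=M2/2=-449/107, d=(M3−M2)/(6·2)=1313/1284, b=Δ2−h2·(2M2+M3)/6=1060/321
seg 3: a=-3, c=M3/2=415/214, d=(M4−M3)/(6·3)=-415/1926, b=Δ3−h3·(2M3+M4)/6=-389/321
t_q=1/2 → seg 0, τ=1/2; S=-2+-1637/321·τ+0·τ²+674/321·τ³=-1835/428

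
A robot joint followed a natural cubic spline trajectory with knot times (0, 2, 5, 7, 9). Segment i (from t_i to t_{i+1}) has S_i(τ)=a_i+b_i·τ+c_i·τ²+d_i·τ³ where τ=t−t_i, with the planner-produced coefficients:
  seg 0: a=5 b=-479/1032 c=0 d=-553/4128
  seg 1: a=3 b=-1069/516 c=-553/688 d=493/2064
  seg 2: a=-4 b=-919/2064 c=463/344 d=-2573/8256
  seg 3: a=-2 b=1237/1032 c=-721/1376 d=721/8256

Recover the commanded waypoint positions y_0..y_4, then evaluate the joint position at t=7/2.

y_0=5 y_1=3 y_2=-4 y_3=-2 y_4=-1
S(7/2) = -6109/5504

y_0 = S_0(0) = a_0 = 5
y_1 = S_1(0) = a_1 = 3
y_2 = S_2(0) = a_2 = -4
y_3 = S_3(0) = a_3 = -2
y_4 = S_3(2) = -1
t_q=7/2 is in segment 1 (τ=3/2); S_1(τ)=-6109/5504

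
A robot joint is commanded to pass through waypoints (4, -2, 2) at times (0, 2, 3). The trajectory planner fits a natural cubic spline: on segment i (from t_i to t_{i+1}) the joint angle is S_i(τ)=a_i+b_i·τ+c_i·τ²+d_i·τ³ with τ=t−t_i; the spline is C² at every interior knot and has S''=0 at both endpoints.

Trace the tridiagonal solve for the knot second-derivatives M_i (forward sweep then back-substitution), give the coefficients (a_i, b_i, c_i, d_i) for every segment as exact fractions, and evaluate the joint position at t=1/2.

  seg 0: a=4 b=-16/3 c=0 d=7/12
  seg 1: a=-2 b=5/3 c=7/2 d=-7/6
S(1/2) = 45/32

Δ: Δ0=-3, Δ1=4
row 1: diag=6, rhs=42; c'=1/6, d'=7
back: M1=7
M: M0=0, M1=7, M2=0
seg 0: a=4, c=M0/2=0, d=(M1−M0)/(6·2)=7/12, b=Δ0−h0·(2M0+M1)/6=-16/3
seg 1: a=-2, c=M1/2=7/2, d=(M2−M1)/(6·1)=-7/6, b=Δ1−h1·(2M1+M2)/6=5/3
t_q=1/2 → seg 0, τ=1/2; S=4+-16/3·τ+0·τ²+7/12·τ³=45/32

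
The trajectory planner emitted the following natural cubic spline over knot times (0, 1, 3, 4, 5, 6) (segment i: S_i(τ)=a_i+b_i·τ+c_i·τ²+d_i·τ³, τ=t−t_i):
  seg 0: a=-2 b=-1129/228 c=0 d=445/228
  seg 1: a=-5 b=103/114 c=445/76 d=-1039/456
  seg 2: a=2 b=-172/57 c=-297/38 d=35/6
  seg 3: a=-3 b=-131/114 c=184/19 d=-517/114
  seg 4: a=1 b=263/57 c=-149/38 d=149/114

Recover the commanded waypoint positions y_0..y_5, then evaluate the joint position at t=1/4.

y_0=-2 y_1=-5 y_2=2 y_3=-3 y_4=1 y_5=3
S(1/4) = -15601/4864

y_0 = S_0(0) = a_0 = -2
y_1 = S_1(0) = a_1 = -5
y_2 = S_2(0) = a_2 = 2
y_3 = S_3(0) = a_3 = -3
y_4 = S_4(0) = a_4 = 1
y_5 = S_4(1) = 3
t_q=1/4 is in segment 0 (τ=1/4); S_0(τ)=-15601/4864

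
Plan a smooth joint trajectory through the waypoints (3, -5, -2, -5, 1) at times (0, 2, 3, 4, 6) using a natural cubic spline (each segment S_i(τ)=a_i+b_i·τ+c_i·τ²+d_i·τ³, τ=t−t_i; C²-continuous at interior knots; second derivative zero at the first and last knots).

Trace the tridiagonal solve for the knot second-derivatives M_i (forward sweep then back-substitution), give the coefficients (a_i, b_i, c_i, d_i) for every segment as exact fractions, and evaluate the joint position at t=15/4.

Δ: Δ0=-4, Δ1=3, Δ2=-3, Δ3=3
row 1: diag=6, rhs=42; c'=1/6, d'=7
row 2: denom=4−1·1/6=23/6; d'=(-36−1·7)/(23/6)=-258/23
row 3: denom=6−1·6/23=132/23; d'=(36−1·-258/23)/(132/23)=181/22
back: M3=181/22
back: M2=-258/23−6/23·181/22=-147/11
back: M1=7−1/6·-147/11=203/22
M: M0=0, M1=203/22, M2=-147/11, M3=181/22, M4=0
seg 0: a=3, c=M0/2=0, d=(M1−M0)/(6·2)=203/264, b=Δ0−h0·(2M0+M1)/6=-467/66
seg 1: a=-5, c=M1/2=203/44, d=(M2−M1)/(6·1)=-497/132, b=Δ1−h1·(2M1+M2)/6=71/33
seg 2: a=-2, c=M2/2=-147/22, d=(M3−M2)/(6·1)=475/132, b=Δ2−h2·(2M2+M3)/6=1/12
seg 3: a=-5, c=M3/2=181/44, d=(M4−M3)/(6·2)=-181/264, b=Δ3−h3·(2M3+M4)/6=-82/33
t_q=15/4 → seg 2, τ=3/4; S=-2+1/12·τ+-147/22·τ²+475/132·τ³=-11765/2816

  seg 0: a=3 b=-467/66 c=0 d=203/264
  seg 1: a=-5 b=71/33 c=203/44 d=-497/132
  seg 2: a=-2 b=1/12 c=-147/22 d=475/132
  seg 3: a=-5 b=-82/33 c=181/44 d=-181/264
S(15/4) = -11765/2816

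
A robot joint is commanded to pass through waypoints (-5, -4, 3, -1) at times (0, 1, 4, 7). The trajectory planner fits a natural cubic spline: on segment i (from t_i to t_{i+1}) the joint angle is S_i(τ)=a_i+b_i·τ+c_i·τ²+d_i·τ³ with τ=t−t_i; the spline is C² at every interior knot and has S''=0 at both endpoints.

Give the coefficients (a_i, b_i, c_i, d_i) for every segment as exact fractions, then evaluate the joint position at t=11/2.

  seg 0: a=-5 b=20/29 c=0 d=9/29
  seg 1: a=-4 b=47/29 c=27/29 d=-181/783
  seg 2: a=3 b=28/29 c=-100/87 d=100/783
S(11/2) = 133/58

Δ: Δ0=1, Δ1=7/3, Δ2=-4/3
row 1: diag=8, rhs=8; c'=3/8, d'=1
row 2: denom=12−3·3/8=87/8; d'=(-22−3·1)/(87/8)=-200/87
back: M2=-200/87
back: M1=1−3/8·-200/87=54/29
M: M0=0, M1=54/29, M2=-200/87, M3=0
seg 0: a=-5, c=M0/2=0, d=(M1−M0)/(6·1)=9/29, b=Δ0−h0·(2M0+M1)/6=20/29
seg 1: a=-4, c=M1/2=27/29, d=(M2−M1)/(6·3)=-181/783, b=Δ1−h1·(2M1+M2)/6=47/29
seg 2: a=3, c=M2/2=-100/87, d=(M3−M2)/(6·3)=100/783, b=Δ2−h2·(2M2+M3)/6=28/29
t_q=11/2 → seg 2, τ=3/2; S=3+28/29·τ+-100/87·τ²+100/783·τ³=133/58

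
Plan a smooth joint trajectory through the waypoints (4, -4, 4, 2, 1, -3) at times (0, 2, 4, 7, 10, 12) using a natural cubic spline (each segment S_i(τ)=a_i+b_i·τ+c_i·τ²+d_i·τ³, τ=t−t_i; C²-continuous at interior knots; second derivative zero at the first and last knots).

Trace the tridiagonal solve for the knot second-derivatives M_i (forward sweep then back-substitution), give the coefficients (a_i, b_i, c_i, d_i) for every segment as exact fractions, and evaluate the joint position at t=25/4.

  seg 0: a=4 b=-4113/643 c=0 d=1541/2572
  seg 1: a=-4 b=510/643 c=4623/1286 d=-2561/2572
  seg 2: a=4 b=2073/643 c=-1530/643 d=6265/17361
  seg 3: a=2 b=-842/643 c=1675/1929 d=-3142/17361
  seg 4: a=1 b=-634/643 c=-489/643 d=163/1286
S(25/4) = 136555/41152

Δ: Δ0=-4, Δ1=4, Δ2=-2/3, Δ3=-1/3, Δ4=-2
row 1: diag=8, rhs=48; c'=1/4, d'=6
row 2: denom=10−2·1/4=19/2; d'=(-28−2·6)/(19/2)=-80/19
row 3: denom=12−3·6/19=210/19; d'=(2−3·-80/19)/(210/19)=139/105
row 4: denom=10−3·19/70=643/70; d'=(-10−3·139/105)/(643/70)=-978/643
back: M4=-978/643
back: M3=139/105−19/70·-978/643=3350/1929
back: M2=-80/19−6/19·3350/1929=-3060/643
back: M1=6−1/4·-3060/643=4623/643
M: M0=0, M1=4623/643, M2=-3060/643, M3=3350/1929, M4=-978/643, M5=0
seg 0: a=4, c=M0/2=0, d=(M1−M0)/(6·2)=1541/2572, b=Δ0−h0·(2M0+M1)/6=-4113/643
seg 1: a=-4, c=M1/2=4623/1286, d=(M2−M1)/(6·2)=-2561/2572, b=Δ1−h1·(2M1+M2)/6=510/643
seg 2: a=4, c=M2/2=-1530/643, d=(M3−M2)/(6·3)=6265/17361, b=Δ2−h2·(2M2+M3)/6=2073/643
seg 3: a=2, c=M3/2=1675/1929, d=(M4−M3)/(6·3)=-3142/17361, b=Δ3−h3·(2M3+M4)/6=-842/643
seg 4: a=1, c=M4/2=-489/643, d=(M5−M4)/(6·2)=163/1286, b=Δ4−h4·(2M4+M5)/6=-634/643
t_q=25/4 → seg 2, τ=9/4; S=4+2073/643·τ+-1530/643·τ²+6265/17361·τ³=136555/41152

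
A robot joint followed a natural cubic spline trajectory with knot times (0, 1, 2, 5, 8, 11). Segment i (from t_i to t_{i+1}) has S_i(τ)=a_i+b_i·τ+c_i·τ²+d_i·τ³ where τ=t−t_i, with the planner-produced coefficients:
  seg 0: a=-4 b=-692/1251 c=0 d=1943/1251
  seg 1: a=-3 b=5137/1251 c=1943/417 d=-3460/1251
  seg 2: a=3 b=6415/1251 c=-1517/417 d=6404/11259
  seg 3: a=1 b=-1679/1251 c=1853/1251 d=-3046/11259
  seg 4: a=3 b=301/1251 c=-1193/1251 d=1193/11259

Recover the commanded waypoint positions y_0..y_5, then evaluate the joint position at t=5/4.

y_0=-4 y_1=-3 y_2=3 y_3=1 y_4=3 y_5=-2
S(5/4) = -1439/834

y_0 = S_0(0) = a_0 = -4
y_1 = S_1(0) = a_1 = -3
y_2 = S_2(0) = a_2 = 3
y_3 = S_3(0) = a_3 = 1
y_4 = S_4(0) = a_4 = 3
y_5 = S_4(3) = -2
t_q=5/4 is in segment 1 (τ=1/4); S_1(τ)=-1439/834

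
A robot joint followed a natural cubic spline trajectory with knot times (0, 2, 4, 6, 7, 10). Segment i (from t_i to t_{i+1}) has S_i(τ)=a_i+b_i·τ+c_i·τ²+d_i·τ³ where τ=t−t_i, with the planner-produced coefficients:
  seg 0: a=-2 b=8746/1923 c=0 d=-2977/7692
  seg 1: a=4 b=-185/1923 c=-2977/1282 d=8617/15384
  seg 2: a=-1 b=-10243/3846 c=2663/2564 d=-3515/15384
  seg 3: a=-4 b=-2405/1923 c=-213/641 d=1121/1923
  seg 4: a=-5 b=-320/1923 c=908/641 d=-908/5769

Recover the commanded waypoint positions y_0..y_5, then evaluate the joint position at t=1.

y_0 = S_0(0) = a_0 = -2
y_1 = S_1(0) = a_1 = 4
y_2 = S_2(0) = a_2 = -1
y_3 = S_3(0) = a_3 = -4
y_4 = S_4(0) = a_4 = -5
y_5 = S_4(3) = 3
t_q=1 is in segment 0 (τ=1); S_0(τ)=5541/2564

y_0=-2 y_1=4 y_2=-1 y_3=-4 y_4=-5 y_5=3
S(1) = 5541/2564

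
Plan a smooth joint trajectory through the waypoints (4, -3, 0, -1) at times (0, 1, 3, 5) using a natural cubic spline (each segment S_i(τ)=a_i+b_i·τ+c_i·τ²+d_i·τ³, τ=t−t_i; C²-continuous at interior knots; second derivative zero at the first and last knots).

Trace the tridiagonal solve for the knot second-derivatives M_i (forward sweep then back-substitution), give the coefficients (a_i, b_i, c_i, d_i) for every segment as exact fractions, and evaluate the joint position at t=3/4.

Δ: Δ0=-7, Δ1=3/2, Δ2=-1/2
row 1: diag=6, rhs=51; c'=1/3, d'=17/2
row 2: denom=8−2·1/3=22/3; d'=(-12−2·17/2)/(22/3)=-87/22
back: M2=-87/22
back: M1=17/2−1/3·-87/22=108/11
M: M0=0, M1=108/11, M2=-87/22, M3=0
seg 0: a=4, c=M0/2=0, d=(M1−M0)/(6·1)=18/11, b=Δ0−h0·(2M0+M1)/6=-95/11
seg 1: a=-3, c=M1/2=54/11, d=(M2−M1)/(6·2)=-101/88, b=Δ1−h1·(2M1+M2)/6=-41/11
seg 2: a=0, c=M2/2=-87/44, d=(M3−M2)/(6·2)=29/88, b=Δ2−h2·(2M2+M3)/6=47/22
t_q=3/4 → seg 0, τ=3/4; S=4+-95/11·τ+0·τ²+18/11·τ³=-629/352

  seg 0: a=4 b=-95/11 c=0 d=18/11
  seg 1: a=-3 b=-41/11 c=54/11 d=-101/88
  seg 2: a=0 b=47/22 c=-87/44 d=29/88
S(3/4) = -629/352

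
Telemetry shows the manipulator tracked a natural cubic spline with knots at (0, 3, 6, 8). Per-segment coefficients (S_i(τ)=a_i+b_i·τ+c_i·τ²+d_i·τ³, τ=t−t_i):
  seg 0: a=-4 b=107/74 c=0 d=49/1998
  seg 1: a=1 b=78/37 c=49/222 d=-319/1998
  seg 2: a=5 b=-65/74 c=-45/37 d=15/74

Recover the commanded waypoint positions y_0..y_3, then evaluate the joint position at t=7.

y_0=-4 y_1=1 y_2=5 y_3=0
S(7) = 115/37

y_0 = S_0(0) = a_0 = -4
y_1 = S_1(0) = a_1 = 1
y_2 = S_2(0) = a_2 = 5
y_3 = S_2(2) = 0
t_q=7 is in segment 2 (τ=1); S_2(τ)=115/37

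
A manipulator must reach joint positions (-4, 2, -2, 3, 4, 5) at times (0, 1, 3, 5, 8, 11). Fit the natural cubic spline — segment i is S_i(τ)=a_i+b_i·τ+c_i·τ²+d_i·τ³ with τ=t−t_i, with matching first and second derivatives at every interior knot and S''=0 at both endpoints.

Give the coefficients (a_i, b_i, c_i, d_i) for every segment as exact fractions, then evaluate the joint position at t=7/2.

Δ: Δ0=6, Δ1=-2, Δ2=5/2, Δ3=1/3, Δ4=1/3
row 1: diag=6, rhs=-48; c'=1/3, d'=-8
row 2: denom=8−2·1/3=22/3; d'=(27−2·-8)/(22/3)=129/22
row 3: denom=10−2·3/11=104/11; d'=(-13−2·129/22)/(104/11)=-34/13
row 4: denom=12−3·33/104=1149/104; d'=(0−3·-34/13)/(1149/104)=272/383
back: M4=272/383
back: M3=-34/13−33/104·272/383=-1088/383
back: M2=129/22−3/11·-1088/383=5085/766
back: M1=-8−1/3·5085/766=-7823/766
M: M0=0, M1=-7823/766, M2=5085/766, M3=-1088/383, M4=272/383, M5=0
seg 0: a=-4, c=M0/2=0, d=(M1−M0)/(6·1)=-7823/4596, b=Δ0−h0·(2M0+M1)/6=35399/4596
seg 1: a=2, c=M1/2=-7823/1532, d=(M2−M1)/(6·2)=3227/2298, b=Δ1−h1·(2M1+M2)/6=5965/2298
seg 2: a=-2, c=M2/2=5085/1532, d=(M3−M2)/(6·2)=-7261/9192, b=Δ2−h2·(2M2+M3)/6=-2249/2298
seg 3: a=3, c=M3/2=-544/383, d=(M4−M3)/(6·3)=680/3447, b=Δ3−h3·(2M3+M4)/6=3239/1149
seg 4: a=4, c=M4/2=136/383, d=(M5−M4)/(6·3)=-136/3447, b=Δ4−h4·(2M4+M5)/6=-433/1149
t_q=7/2 → seg 2, τ=1/2; S=-2+-2249/2298·τ+5085/1532·τ²+-7261/9192·τ³=-43099/24512

  seg 0: a=-4 b=35399/4596 c=0 d=-7823/4596
  seg 1: a=2 b=5965/2298 c=-7823/1532 d=3227/2298
  seg 2: a=-2 b=-2249/2298 c=5085/1532 d=-7261/9192
  seg 3: a=3 b=3239/1149 c=-544/383 d=680/3447
  seg 4: a=4 b=-433/1149 c=136/383 d=-136/3447
S(7/2) = -43099/24512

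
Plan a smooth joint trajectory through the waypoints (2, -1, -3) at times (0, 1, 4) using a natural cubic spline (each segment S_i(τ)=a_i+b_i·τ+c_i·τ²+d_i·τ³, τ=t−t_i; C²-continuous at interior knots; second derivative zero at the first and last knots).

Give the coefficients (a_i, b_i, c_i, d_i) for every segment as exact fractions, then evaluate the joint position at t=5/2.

Δ: Δ0=-3, Δ1=-2/3
row 1: diag=8, rhs=14; c'=3/8, d'=7/4
back: M1=7/4
M: M0=0, M1=7/4, M2=0
seg 0: a=2, c=M0/2=0, d=(M1−M0)/(6·1)=7/24, b=Δ0−h0·(2M0+M1)/6=-79/24
seg 1: a=-1, c=M1/2=7/8, d=(M2−M1)/(6·3)=-7/72, b=Δ1−h1·(2M1+M2)/6=-29/12
t_q=5/2 → seg 1, τ=3/2; S=-1+-29/12·τ+7/8·τ²+-7/72·τ³=-191/64

  seg 0: a=2 b=-79/24 c=0 d=7/24
  seg 1: a=-1 b=-29/12 c=7/8 d=-7/72
S(5/2) = -191/64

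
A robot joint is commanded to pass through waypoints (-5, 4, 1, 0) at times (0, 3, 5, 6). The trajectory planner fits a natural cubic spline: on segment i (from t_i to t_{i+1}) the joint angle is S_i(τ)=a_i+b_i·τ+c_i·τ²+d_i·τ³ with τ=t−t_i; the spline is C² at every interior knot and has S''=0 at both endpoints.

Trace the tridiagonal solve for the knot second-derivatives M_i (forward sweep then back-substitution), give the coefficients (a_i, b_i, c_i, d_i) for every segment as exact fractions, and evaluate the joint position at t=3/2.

  seg 0: a=-5 b=9/2 c=0 d=-1/6
  seg 1: a=4 b=0 c=-3/2 d=3/8
  seg 2: a=1 b=-3/2 c=3/4 d=-1/4
S(3/2) = 19/16

Δ: Δ0=3, Δ1=-3/2, Δ2=-1
row 1: diag=10, rhs=-27; c'=1/5, d'=-27/10
row 2: denom=6−2·1/5=28/5; d'=(3−2·-27/10)/(28/5)=3/2
back: M2=3/2
back: M1=-27/10−1/5·3/2=-3
M: M0=0, M1=-3, M2=3/2, M3=0
seg 0: a=-5, c=M0/2=0, d=(M1−M0)/(6·3)=-1/6, b=Δ0−h0·(2M0+M1)/6=9/2
seg 1: a=4, c=M1/2=-3/2, d=(M2−M1)/(6·2)=3/8, b=Δ1−h1·(2M1+M2)/6=0
seg 2: a=1, c=M2/2=3/4, d=(M3−M2)/(6·1)=-1/4, b=Δ2−h2·(2M2+M3)/6=-3/2
t_q=3/2 → seg 0, τ=3/2; S=-5+9/2·τ+0·τ²+-1/6·τ³=19/16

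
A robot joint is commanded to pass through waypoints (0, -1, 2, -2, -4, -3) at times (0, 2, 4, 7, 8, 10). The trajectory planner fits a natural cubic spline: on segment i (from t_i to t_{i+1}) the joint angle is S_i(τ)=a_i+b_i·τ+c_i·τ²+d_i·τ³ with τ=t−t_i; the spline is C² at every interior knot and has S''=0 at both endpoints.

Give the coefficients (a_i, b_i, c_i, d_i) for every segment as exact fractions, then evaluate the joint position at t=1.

  seg 0: a=0 b=-5533/4710 c=0 d=1589/9420
  seg 1: a=-1 b=4001/4710 c=1589/1570 d=-647/1884
  seg 2: a=2 b=3659/4710 c=-823/785 d=325/2826
  seg 3: a=-2 b=-5672/2355 c=-21/1570 d=1987/4710
  seg 4: a=-4 b=-5509/4710 c=983/785 d=-983/4710
S(1) = -3159/3140

Δ: Δ0=-1/2, Δ1=3/2, Δ2=-4/3, Δ3=-2, Δ4=1/2
row 1: diag=8, rhs=12; c'=1/4, d'=3/2
row 2: denom=10−2·1/4=19/2; d'=(-17−2·3/2)/(19/2)=-40/19
row 3: denom=8−3·6/19=134/19; d'=(-4−3·-40/19)/(134/19)=22/67
row 4: denom=6−1·19/134=785/134; d'=(15−1·22/67)/(785/134)=1966/785
back: M4=1966/785
back: M3=22/67−19/134·1966/785=-21/785
back: M2=-40/19−6/19·-21/785=-1646/785
back: M1=3/2−1/4·-1646/785=1589/785
M: M0=0, M1=1589/785, M2=-1646/785, M3=-21/785, M4=1966/785, M5=0
seg 0: a=0, c=M0/2=0, d=(M1−M0)/(6·2)=1589/9420, b=Δ0−h0·(2M0+M1)/6=-5533/4710
seg 1: a=-1, c=M1/2=1589/1570, d=(M2−M1)/(6·2)=-647/1884, b=Δ1−h1·(2M1+M2)/6=4001/4710
seg 2: a=2, c=M2/2=-823/785, d=(M3−M2)/(6·3)=325/2826, b=Δ2−h2·(2M2+M3)/6=3659/4710
seg 3: a=-2, c=M3/2=-21/1570, d=(M4−M3)/(6·1)=1987/4710, b=Δ3−h3·(2M3+M4)/6=-5672/2355
seg 4: a=-4, c=M4/2=983/785, d=(M5−M4)/(6·2)=-983/4710, b=Δ4−h4·(2M4+M5)/6=-5509/4710
t_q=1 → seg 0, τ=1; S=0+-5533/4710·τ+0·τ²+1589/9420·τ³=-3159/3140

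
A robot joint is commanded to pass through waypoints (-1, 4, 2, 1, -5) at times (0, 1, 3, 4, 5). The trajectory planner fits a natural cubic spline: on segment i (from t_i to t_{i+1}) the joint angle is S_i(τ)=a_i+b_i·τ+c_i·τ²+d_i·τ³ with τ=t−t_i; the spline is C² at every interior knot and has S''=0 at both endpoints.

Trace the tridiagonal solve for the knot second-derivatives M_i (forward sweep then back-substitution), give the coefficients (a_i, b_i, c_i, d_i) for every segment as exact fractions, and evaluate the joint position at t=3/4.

Δ: Δ0=5, Δ1=-1, Δ2=-1, Δ3=-6
row 1: diag=6, rhs=-36; c'=1/3, d'=-6
row 2: denom=6−2·1/3=16/3; d'=(0−2·-6)/(16/3)=9/4
row 3: denom=4−1·3/16=61/16; d'=(-30−1·9/4)/(61/16)=-516/61
back: M3=-516/61
back: M2=9/4−3/16·-516/61=234/61
back: M1=-6−1/3·234/61=-444/61
M: M0=0, M1=-444/61, M2=234/61, M3=-516/61, M4=0
seg 0: a=-1, c=M0/2=0, d=(M1−M0)/(6·1)=-74/61, b=Δ0−h0·(2M0+M1)/6=379/61
seg 1: a=4, c=M1/2=-222/61, d=(M2−M1)/(6·2)=113/122, b=Δ1−h1·(2M1+M2)/6=157/61
seg 2: a=2, c=M2/2=117/61, d=(M3−M2)/(6·1)=-125/61, b=Δ2−h2·(2M2+M3)/6=-53/61
seg 3: a=1, c=M3/2=-258/61, d=(M4−M3)/(6·1)=86/61, b=Δ3−h3·(2M3+M4)/6=-194/61
t_q=3/4 → seg 0, τ=3/4; S=-1+379/61·τ+0·τ²+-74/61·τ³=6145/1952

  seg 0: a=-1 b=379/61 c=0 d=-74/61
  seg 1: a=4 b=157/61 c=-222/61 d=113/122
  seg 2: a=2 b=-53/61 c=117/61 d=-125/61
  seg 3: a=1 b=-194/61 c=-258/61 d=86/61
S(3/4) = 6145/1952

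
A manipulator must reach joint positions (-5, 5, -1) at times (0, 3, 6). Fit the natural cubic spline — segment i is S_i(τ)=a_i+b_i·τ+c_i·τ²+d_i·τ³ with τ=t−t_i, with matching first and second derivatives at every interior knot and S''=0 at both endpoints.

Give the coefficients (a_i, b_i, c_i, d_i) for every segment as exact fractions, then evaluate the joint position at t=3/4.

  seg 0: a=-5 b=14/3 c=0 d=-4/27
  seg 1: a=5 b=2/3 c=-4/3 d=4/27
S(3/4) = -25/16

Δ: Δ0=10/3, Δ1=-2
row 1: diag=12, rhs=-32; c'=1/4, d'=-8/3
back: M1=-8/3
M: M0=0, M1=-8/3, M2=0
seg 0: a=-5, c=M0/2=0, d=(M1−M0)/(6·3)=-4/27, b=Δ0−h0·(2M0+M1)/6=14/3
seg 1: a=5, c=M1/2=-4/3, d=(M2−M1)/(6·3)=4/27, b=Δ1−h1·(2M1+M2)/6=2/3
t_q=3/4 → seg 0, τ=3/4; S=-5+14/3·τ+0·τ²+-4/27·τ³=-25/16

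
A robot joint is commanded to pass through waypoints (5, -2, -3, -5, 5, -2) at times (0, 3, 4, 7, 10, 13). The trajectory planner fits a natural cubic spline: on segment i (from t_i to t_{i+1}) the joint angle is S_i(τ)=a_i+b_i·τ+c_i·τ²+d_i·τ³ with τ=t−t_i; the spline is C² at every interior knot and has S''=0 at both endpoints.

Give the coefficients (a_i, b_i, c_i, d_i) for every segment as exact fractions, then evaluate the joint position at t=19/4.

Δ: Δ0=-7/3, Δ1=-1, Δ2=-2/3, Δ3=10/3, Δ4=-7/3
row 1: diag=8, rhs=8; c'=1/8, d'=1
row 2: denom=8−1·1/8=63/8; d'=(2−1·1)/(63/8)=8/63
row 3: denom=12−3·8/21=76/7; d'=(24−3·8/63)/(76/7)=124/57
row 4: denom=12−3·21/76=849/76; d'=(-34−3·124/57)/(849/76)=-3080/849
back: M4=-3080/849
back: M3=124/57−21/76·-3080/849=2698/849
back: M2=8/63−8/21·2698/849=-920/849
back: M1=1−1/8·-920/849=964/849
M: M0=0, M1=964/849, M2=-920/849, M3=2698/849, M4=-3080/849, M5=0
seg 0: a=5, c=M0/2=0, d=(M1−M0)/(6·3)=482/7641, b=Δ0−h0·(2M0+M1)/6=-821/283
seg 1: a=-2, c=M1/2=482/849, d=(M2−M1)/(6·1)=-314/849, b=Δ1−h1·(2M1+M2)/6=-339/283
seg 2: a=-3, c=M2/2=-460/849, d=(M3−M2)/(6·3)=67/283, b=Δ2−h2·(2M2+M3)/6=-995/849
seg 3: a=-5, c=M3/2=1349/849, d=(M4−M3)/(6·3)=-107/283, b=Δ3−h3·(2M3+M4)/6=1672/849
seg 4: a=5, c=M4/2=-1540/849, d=(M5−M4)/(6·3)=1540/7641, b=Δ4−h4·(2M4+M5)/6=1099/849
t_q=19/4 → seg 2, τ=3/4; S=-3+-995/849·τ+-460/849·τ²+67/283·τ³=-73967/18112

  seg 0: a=5 b=-821/283 c=0 d=482/7641
  seg 1: a=-2 b=-339/283 c=482/849 d=-314/849
  seg 2: a=-3 b=-995/849 c=-460/849 d=67/283
  seg 3: a=-5 b=1672/849 c=1349/849 d=-107/283
  seg 4: a=5 b=1099/849 c=-1540/849 d=1540/7641
S(19/4) = -73967/18112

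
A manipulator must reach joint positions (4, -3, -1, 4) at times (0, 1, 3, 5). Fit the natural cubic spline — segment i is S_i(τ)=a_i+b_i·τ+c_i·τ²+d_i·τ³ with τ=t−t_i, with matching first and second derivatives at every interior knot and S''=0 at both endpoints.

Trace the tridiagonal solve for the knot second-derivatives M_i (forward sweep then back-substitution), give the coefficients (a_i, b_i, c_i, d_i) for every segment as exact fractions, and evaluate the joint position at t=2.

  seg 0: a=4 b=-369/44 c=0 d=61/44
  seg 1: a=-3 b=-93/22 c=183/44 d=-17/22
  seg 2: a=-1 b=69/22 c=-21/44 d=7/88
S(2) = -169/44

Δ: Δ0=-7, Δ1=1, Δ2=5/2
row 1: diag=6, rhs=48; c'=1/3, d'=8
row 2: denom=8−2·1/3=22/3; d'=(9−2·8)/(22/3)=-21/22
back: M2=-21/22
back: M1=8−1/3·-21/22=183/22
M: M0=0, M1=183/22, M2=-21/22, M3=0
seg 0: a=4, c=M0/2=0, d=(M1−M0)/(6·1)=61/44, b=Δ0−h0·(2M0+M1)/6=-369/44
seg 1: a=-3, c=M1/2=183/44, d=(M2−M1)/(6·2)=-17/22, b=Δ1−h1·(2M1+M2)/6=-93/22
seg 2: a=-1, c=M2/2=-21/44, d=(M3−M2)/(6·2)=7/88, b=Δ2−h2·(2M2+M3)/6=69/22
t_q=2 → seg 1, τ=1; S=-3+-93/22·τ+183/44·τ²+-17/22·τ³=-169/44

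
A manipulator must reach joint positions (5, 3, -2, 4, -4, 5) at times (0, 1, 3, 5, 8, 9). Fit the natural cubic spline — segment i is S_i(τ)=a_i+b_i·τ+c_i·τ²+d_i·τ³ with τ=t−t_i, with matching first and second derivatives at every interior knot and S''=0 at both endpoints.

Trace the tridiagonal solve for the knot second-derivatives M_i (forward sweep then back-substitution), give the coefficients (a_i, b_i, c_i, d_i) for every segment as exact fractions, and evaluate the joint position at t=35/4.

Δ: Δ0=-2, Δ1=-5/2, Δ2=3, Δ3=-8/3, Δ4=9
row 1: diag=6, rhs=-3; c'=1/3, d'=-1/2
row 2: denom=8−2·1/3=22/3; d'=(33−2·-1/2)/(22/3)=51/11
row 3: denom=10−2·3/11=104/11; d'=(-34−2·51/11)/(104/11)=-119/26
row 4: denom=8−3·33/104=733/104; d'=(70−3·-119/26)/(733/104)=8708/733
back: M4=8708/733
back: M3=-119/26−33/104·8708/733=-6118/733
back: M2=51/11−3/11·-6118/733=5067/733
back: M1=-1/2−1/3·5067/733=-4111/1466
M: M0=0, M1=-4111/1466, M2=5067/733, M3=-6118/733, M4=8708/733, M5=0
seg 0: a=5, c=M0/2=0, d=(M1−M0)/(6·1)=-4111/8796, b=Δ0−h0·(2M0+M1)/6=-13481/8796
seg 1: a=3, c=M1/2=-4111/2932, d=(M2−M1)/(6·2)=14245/17592, b=Δ1−h1·(2M1+M2)/6=-12907/4398
seg 2: a=-2, c=M2/2=5067/1466, d=(M3−M2)/(6·2)=-11185/8796, b=Δ2−h2·(2M2+M3)/6=2581/2199
seg 3: a=4, c=M3/2=-3059/733, d=(M4−M3)/(6·3)=2471/2199, b=Δ3−h3·(2M3+M4)/6=-572/2199
seg 4: a=-4, c=M4/2=4354/733, d=(M5−M4)/(6·1)=-4354/2199, b=Δ4−h4·(2M4+M5)/6=11083/2199
t_q=35/4 → seg 4, τ=3/4; S=-4+11083/2199·τ+4354/733·τ²+-4354/2199·τ³=53619/23456

  seg 0: a=5 b=-13481/8796 c=0 d=-4111/8796
  seg 1: a=3 b=-12907/4398 c=-4111/2932 d=14245/17592
  seg 2: a=-2 b=2581/2199 c=5067/1466 d=-11185/8796
  seg 3: a=4 b=-572/2199 c=-3059/733 d=2471/2199
  seg 4: a=-4 b=11083/2199 c=4354/733 d=-4354/2199
S(35/4) = 53619/23456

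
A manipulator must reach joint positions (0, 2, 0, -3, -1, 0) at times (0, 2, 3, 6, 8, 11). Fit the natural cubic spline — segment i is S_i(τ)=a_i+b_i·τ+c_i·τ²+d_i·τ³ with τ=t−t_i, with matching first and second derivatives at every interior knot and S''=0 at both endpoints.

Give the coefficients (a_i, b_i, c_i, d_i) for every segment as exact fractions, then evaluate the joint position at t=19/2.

Δ: Δ0=1, Δ1=-2, Δ2=-1, Δ3=1, Δ4=1/3
row 1: diag=6, rhs=-18; c'=1/6, d'=-3
row 2: denom=8−1·1/6=47/6; d'=(6−1·-3)/(47/6)=54/47
row 3: denom=10−3·18/47=416/47; d'=(12−3·54/47)/(416/47)=201/208
row 4: denom=10−2·47/208=993/104; d'=(-4−2·201/208)/(993/104)=-617/993
back: M4=-617/993
back: M3=201/208−47/208·-617/993=1099/993
back: M2=54/47−18/47·1099/993=240/331
back: M1=-3−1/6·240/331=-1033/331
M: M0=0, M1=-1033/331, M2=240/331, M3=1099/993, M4=-617/993, M5=0
seg 0: a=0, c=M0/2=0, d=(M1−M0)/(6·2)=-1033/3972, b=Δ0−h0·(2M0+M1)/6=2026/993
seg 1: a=2, c=M1/2=-1033/662, d=(M2−M1)/(6·1)=1273/1986, b=Δ1−h1·(2M1+M2)/6=-1073/993
seg 2: a=0, c=M2/2=120/331, d=(M3−M2)/(6·3)=379/17874, b=Δ2−h2·(2M2+M3)/6=-4525/1986
seg 3: a=-3, c=M3/2=1099/1986, d=(M4−M3)/(6·2)=-143/993, b=Δ3−h3·(2M3+M4)/6=466/993
seg 4: a=-1, c=M4/2=-617/1986, d=(M5−M4)/(6·3)=617/17874, b=Δ4−h4·(2M4+M5)/6=316/331
t_q=19/2 → seg 4, τ=3/2; S=-1+316/331·τ+-617/1986·τ²+617/17874·τ³=-797/5296

  seg 0: a=0 b=2026/993 c=0 d=-1033/3972
  seg 1: a=2 b=-1073/993 c=-1033/662 d=1273/1986
  seg 2: a=0 b=-4525/1986 c=120/331 d=379/17874
  seg 3: a=-3 b=466/993 c=1099/1986 d=-143/993
  seg 4: a=-1 b=316/331 c=-617/1986 d=617/17874
S(19/2) = -797/5296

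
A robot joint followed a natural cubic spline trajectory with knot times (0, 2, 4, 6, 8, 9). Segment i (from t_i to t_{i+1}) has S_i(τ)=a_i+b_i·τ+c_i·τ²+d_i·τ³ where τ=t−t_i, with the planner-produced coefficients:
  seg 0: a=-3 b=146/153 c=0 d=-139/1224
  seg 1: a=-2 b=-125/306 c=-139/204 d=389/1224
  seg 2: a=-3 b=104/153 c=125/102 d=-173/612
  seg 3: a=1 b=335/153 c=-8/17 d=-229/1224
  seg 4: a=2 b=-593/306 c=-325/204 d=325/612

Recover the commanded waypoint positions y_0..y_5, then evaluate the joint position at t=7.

y_0 = S_0(0) = a_0 = -3
y_1 = S_1(0) = a_1 = -2
y_2 = S_2(0) = a_2 = -3
y_3 = S_3(0) = a_3 = 1
y_4 = S_4(0) = a_4 = 2
y_5 = S_4(1) = -1
t_q=7 is in segment 3 (τ=1); S_3(τ)=1033/408

y_0=-3 y_1=-2 y_2=-3 y_3=1 y_4=2 y_5=-1
S(7) = 1033/408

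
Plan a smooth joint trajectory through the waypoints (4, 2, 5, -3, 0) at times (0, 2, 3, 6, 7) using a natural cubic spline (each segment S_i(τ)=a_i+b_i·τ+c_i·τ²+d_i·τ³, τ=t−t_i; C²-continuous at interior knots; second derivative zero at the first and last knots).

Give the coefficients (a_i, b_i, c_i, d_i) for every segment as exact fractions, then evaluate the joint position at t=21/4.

Δ: Δ0=-1, Δ1=3, Δ2=-8/3, Δ3=3
row 1: diag=6, rhs=24; c'=1/6, d'=4
row 2: denom=8−1·1/6=47/6; d'=(-34−1·4)/(47/6)=-228/47
row 3: denom=8−3·18/47=322/47; d'=(34−3·-228/47)/(322/47)=163/23
back: M3=163/23
back: M2=-228/47−18/47·163/23=-174/23
back: M1=4−1/6·-174/23=121/23
M: M0=0, M1=121/23, M2=-174/23, M3=163/23, M4=0
seg 0: a=4, c=M0/2=0, d=(M1−M0)/(6·2)=121/276, b=Δ0−h0·(2M0+M1)/6=-190/69
seg 1: a=2, c=M1/2=121/46, d=(M2−M1)/(6·1)=-295/138, b=Δ1−h1·(2M1+M2)/6=173/69
seg 2: a=5, c=M2/2=-87/23, d=(M3−M2)/(6·3)=337/414, b=Δ2−h2·(2M2+M3)/6=187/138
seg 3: a=-3, c=M3/2=163/46, d=(M4−M3)/(6·1)=-163/138, b=Δ3−h3·(2M3+M4)/6=44/69
t_q=21/4 → seg 2, τ=9/4; S=5+187/138·τ+-87/23·τ²+337/414·τ³=-5383/2944

  seg 0: a=4 b=-190/69 c=0 d=121/276
  seg 1: a=2 b=173/69 c=121/46 d=-295/138
  seg 2: a=5 b=187/138 c=-87/23 d=337/414
  seg 3: a=-3 b=44/69 c=163/46 d=-163/138
S(21/4) = -5383/2944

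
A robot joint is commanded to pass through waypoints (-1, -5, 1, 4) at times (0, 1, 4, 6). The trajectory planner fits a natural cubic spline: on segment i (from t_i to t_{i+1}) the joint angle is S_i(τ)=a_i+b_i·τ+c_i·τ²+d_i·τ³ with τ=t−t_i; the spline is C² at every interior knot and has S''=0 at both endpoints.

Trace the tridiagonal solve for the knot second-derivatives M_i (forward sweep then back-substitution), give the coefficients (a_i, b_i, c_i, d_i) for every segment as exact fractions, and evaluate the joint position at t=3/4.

Δ: Δ0=-4, Δ1=2, Δ2=3/2
row 1: diag=8, rhs=36; c'=3/8, d'=9/2
row 2: denom=10−3·3/8=71/8; d'=(-3−3·9/2)/(71/8)=-132/71
back: M2=-132/71
back: M1=9/2−3/8·-132/71=369/71
M: M0=0, M1=369/71, M2=-132/71, M3=0
seg 0: a=-1, c=M0/2=0, d=(M1−M0)/(6·1)=123/142, b=Δ0−h0·(2M0+M1)/6=-691/142
seg 1: a=-5, c=M1/2=369/142, d=(M2−M1)/(6·3)=-167/426, b=Δ1−h1·(2M1+M2)/6=-161/71
seg 2: a=1, c=M2/2=-66/71, d=(M3−M2)/(6·2)=11/71, b=Δ2−h2·(2M2+M3)/6=389/142
t_q=3/4 → seg 0, τ=3/4; S=-1+-691/142·τ+0·τ²+123/142·τ³=-38935/9088

  seg 0: a=-1 b=-691/142 c=0 d=123/142
  seg 1: a=-5 b=-161/71 c=369/142 d=-167/426
  seg 2: a=1 b=389/142 c=-66/71 d=11/71
S(3/4) = -38935/9088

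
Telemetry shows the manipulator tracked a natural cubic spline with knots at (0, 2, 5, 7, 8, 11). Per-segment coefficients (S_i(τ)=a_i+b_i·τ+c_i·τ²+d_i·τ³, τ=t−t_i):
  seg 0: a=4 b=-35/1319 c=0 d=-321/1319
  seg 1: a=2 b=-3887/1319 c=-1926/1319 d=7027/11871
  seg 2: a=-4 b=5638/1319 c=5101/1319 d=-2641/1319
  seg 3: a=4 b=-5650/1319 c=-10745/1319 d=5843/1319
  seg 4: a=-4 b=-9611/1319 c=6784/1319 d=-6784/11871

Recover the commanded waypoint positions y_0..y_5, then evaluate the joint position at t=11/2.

y_0=4 y_1=2 y_2=-4 y_3=4 y_4=-4 y_5=5
S(11/2) = -12095/10552

y_0 = S_0(0) = a_0 = 4
y_1 = S_1(0) = a_1 = 2
y_2 = S_2(0) = a_2 = -4
y_3 = S_3(0) = a_3 = 4
y_4 = S_4(0) = a_4 = -4
y_5 = S_4(3) = 5
t_q=11/2 is in segment 2 (τ=1/2); S_2(τ)=-12095/10552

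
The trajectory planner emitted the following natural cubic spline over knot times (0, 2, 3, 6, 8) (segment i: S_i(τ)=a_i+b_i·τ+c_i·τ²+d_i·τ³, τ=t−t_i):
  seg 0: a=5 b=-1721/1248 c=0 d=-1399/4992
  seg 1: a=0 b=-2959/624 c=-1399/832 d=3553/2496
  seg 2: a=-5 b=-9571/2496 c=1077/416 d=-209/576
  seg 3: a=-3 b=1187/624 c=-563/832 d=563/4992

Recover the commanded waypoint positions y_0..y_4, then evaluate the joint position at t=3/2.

y_0 = S_0(0) = a_0 = 5
y_1 = S_1(0) = a_1 = 0
y_2 = S_2(0) = a_2 = -5
y_3 = S_3(0) = a_3 = -3
y_4 = S_3(2) = -1
t_q=3/2 is in segment 0 (τ=3/2); S_0(τ)=26433/13312

y_0=5 y_1=0 y_2=-5 y_3=-3 y_4=-1
S(3/2) = 26433/13312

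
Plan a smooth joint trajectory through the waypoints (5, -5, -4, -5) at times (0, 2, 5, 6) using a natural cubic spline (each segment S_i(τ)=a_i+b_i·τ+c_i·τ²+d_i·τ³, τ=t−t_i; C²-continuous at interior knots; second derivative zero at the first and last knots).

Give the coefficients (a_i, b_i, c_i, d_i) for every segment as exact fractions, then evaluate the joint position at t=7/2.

  seg 0: a=5 b=-1345/213 c=0 d=70/213
  seg 1: a=-5 b=-505/213 c=140/71 d=-76/213
  seg 2: a=-4 b=-37/213 c=-88/71 d=88/213
S(7/2) = -378/71

Δ: Δ0=-5, Δ1=1/3, Δ2=-1
row 1: diag=10, rhs=32; c'=3/10, d'=16/5
row 2: denom=8−3·3/10=71/10; d'=(-8−3·16/5)/(71/10)=-176/71
back: M2=-176/71
back: M1=16/5−3/10·-176/71=280/71
M: M0=0, M1=280/71, M2=-176/71, M3=0
seg 0: a=5, c=M0/2=0, d=(M1−M0)/(6·2)=70/213, b=Δ0−h0·(2M0+M1)/6=-1345/213
seg 1: a=-5, c=M1/2=140/71, d=(M2−M1)/(6·3)=-76/213, b=Δ1−h1·(2M1+M2)/6=-505/213
seg 2: a=-4, c=M2/2=-88/71, d=(M3−M2)/(6·1)=88/213, b=Δ2−h2·(2M2+M3)/6=-37/213
t_q=7/2 → seg 1, τ=3/2; S=-5+-505/213·τ+140/71·τ²+-76/213·τ³=-378/71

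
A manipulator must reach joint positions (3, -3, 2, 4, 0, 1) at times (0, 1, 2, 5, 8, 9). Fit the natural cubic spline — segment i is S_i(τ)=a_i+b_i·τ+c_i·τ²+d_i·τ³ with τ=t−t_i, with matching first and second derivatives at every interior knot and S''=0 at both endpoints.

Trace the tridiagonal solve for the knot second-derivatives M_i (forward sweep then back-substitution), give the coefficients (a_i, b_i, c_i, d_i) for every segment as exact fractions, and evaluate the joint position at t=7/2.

Δ: Δ0=-6, Δ1=5, Δ2=2/3, Δ3=-4/3, Δ4=1
row 1: diag=4, rhs=66; c'=1/4, d'=33/2
row 2: denom=8−1·1/4=31/4; d'=(-26−1·33/2)/(31/4)=-170/31
row 3: denom=12−3·12/31=336/31; d'=(-12−3·-170/31)/(336/31)=23/56
row 4: denom=8−3·31/112=803/112; d'=(14−3·23/56)/(803/112)=130/73
back: M4=130/73
back: M3=23/56−31/112·130/73=-6/73
back: M2=-170/31−12/31·-6/73=-398/73
back: M1=33/2−1/4·-398/73=1304/73
M: M0=0, M1=1304/73, M2=-398/73, M3=-6/73, M4=130/73, M5=0
seg 0: a=3, c=M0/2=0, d=(M1−M0)/(6·1)=652/219, b=Δ0−h0·(2M0+M1)/6=-1966/219
seg 1: a=-3, c=M1/2=652/73, d=(M2−M1)/(6·1)=-851/219, b=Δ1−h1·(2M1+M2)/6=-10/219
seg 2: a=2, c=M2/2=-199/73, d=(M3−M2)/(6·3)=196/657, b=Δ2−h2·(2M2+M3)/6=1349/219
seg 3: a=4, c=M3/2=-3/73, d=(M4−M3)/(6·3)=68/657, b=Δ3−h3·(2M3+M4)/6=-469/219
seg 4: a=0, c=M4/2=65/73, d=(M5−M4)/(6·1)=-65/219, b=Δ4−h4·(2M4+M5)/6=89/219
t_q=7/2 → seg 2, τ=3/2; S=2+1349/219·τ+-199/73·τ²+196/657·τ³=1785/292

  seg 0: a=3 b=-1966/219 c=0 d=652/219
  seg 1: a=-3 b=-10/219 c=652/73 d=-851/219
  seg 2: a=2 b=1349/219 c=-199/73 d=196/657
  seg 3: a=4 b=-469/219 c=-3/73 d=68/657
  seg 4: a=0 b=89/219 c=65/73 d=-65/219
S(7/2) = 1785/292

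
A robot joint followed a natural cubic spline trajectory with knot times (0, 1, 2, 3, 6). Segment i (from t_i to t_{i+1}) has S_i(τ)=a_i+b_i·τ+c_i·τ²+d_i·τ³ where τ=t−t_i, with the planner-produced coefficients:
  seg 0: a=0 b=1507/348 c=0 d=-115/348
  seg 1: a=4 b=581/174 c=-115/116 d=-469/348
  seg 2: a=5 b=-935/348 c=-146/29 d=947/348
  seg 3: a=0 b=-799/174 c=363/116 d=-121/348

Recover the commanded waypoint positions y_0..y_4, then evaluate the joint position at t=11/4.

y_0=0 y_1=4 y_2=5 y_3=0 y_4=5
S(11/4) = 9659/7424

y_0 = S_0(0) = a_0 = 0
y_1 = S_1(0) = a_1 = 4
y_2 = S_2(0) = a_2 = 5
y_3 = S_3(0) = a_3 = 0
y_4 = S_3(3) = 5
t_q=11/4 is in segment 2 (τ=3/4); S_2(τ)=9659/7424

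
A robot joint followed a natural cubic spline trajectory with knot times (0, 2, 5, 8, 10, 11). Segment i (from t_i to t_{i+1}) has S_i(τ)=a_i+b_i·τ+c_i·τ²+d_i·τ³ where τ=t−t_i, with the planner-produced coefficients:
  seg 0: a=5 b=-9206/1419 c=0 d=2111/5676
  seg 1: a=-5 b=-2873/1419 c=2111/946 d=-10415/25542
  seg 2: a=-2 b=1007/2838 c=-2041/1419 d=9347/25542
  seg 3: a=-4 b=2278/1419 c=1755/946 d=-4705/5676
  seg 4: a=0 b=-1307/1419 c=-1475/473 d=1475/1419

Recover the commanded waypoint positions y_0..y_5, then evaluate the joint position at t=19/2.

y_0=5 y_1=-5 y_2=-2 y_3=-4 y_4=0 y_5=-3
S(19/2) = -3261/15136

y_0 = S_0(0) = a_0 = 5
y_1 = S_1(0) = a_1 = -5
y_2 = S_2(0) = a_2 = -2
y_3 = S_3(0) = a_3 = -4
y_4 = S_4(0) = a_4 = 0
y_5 = S_4(1) = -3
t_q=19/2 is in segment 3 (τ=3/2); S_3(τ)=-3261/15136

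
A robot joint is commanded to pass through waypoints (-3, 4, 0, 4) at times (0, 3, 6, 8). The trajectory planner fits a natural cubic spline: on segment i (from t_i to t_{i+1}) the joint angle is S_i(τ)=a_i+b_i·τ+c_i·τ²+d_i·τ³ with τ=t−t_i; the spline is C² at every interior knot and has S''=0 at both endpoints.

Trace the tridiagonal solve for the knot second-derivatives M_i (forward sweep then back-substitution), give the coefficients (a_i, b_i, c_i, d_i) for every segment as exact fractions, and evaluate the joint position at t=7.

  seg 0: a=-3 b=133/37 c=0 d=-140/999
  seg 1: a=4 b=-7/37 c=-140/111 d=293/999
  seg 2: a=0 b=6/37 c=51/37 d=-17/74
S(7) = 97/74

Δ: Δ0=7/3, Δ1=-4/3, Δ2=2
row 1: diag=12, rhs=-22; c'=1/4, d'=-11/6
row 2: denom=10−3·1/4=37/4; d'=(20−3·-11/6)/(37/4)=102/37
back: M2=102/37
back: M1=-11/6−1/4·102/37=-280/111
M: M0=0, M1=-280/111, M2=102/37, M3=0
seg 0: a=-3, c=M0/2=0, d=(M1−M0)/(6·3)=-140/999, b=Δ0−h0·(2M0+M1)/6=133/37
seg 1: a=4, c=M1/2=-140/111, d=(M2−M1)/(6·3)=293/999, b=Δ1−h1·(2M1+M2)/6=-7/37
seg 2: a=0, c=M2/2=51/37, d=(M3−M2)/(6·2)=-17/74, b=Δ2−h2·(2M2+M3)/6=6/37
t_q=7 → seg 2, τ=1; S=0+6/37·τ+51/37·τ²+-17/74·τ³=97/74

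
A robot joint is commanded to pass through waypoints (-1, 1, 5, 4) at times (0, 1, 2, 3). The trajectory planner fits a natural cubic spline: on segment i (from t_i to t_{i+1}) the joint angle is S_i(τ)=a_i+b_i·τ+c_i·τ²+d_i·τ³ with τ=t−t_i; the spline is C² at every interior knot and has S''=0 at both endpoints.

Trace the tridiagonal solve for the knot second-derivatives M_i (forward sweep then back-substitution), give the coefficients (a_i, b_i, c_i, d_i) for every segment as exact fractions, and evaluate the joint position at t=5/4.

  seg 0: a=-1 b=17/15 c=0 d=13/15
  seg 1: a=1 b=56/15 c=13/5 d=-7/3
  seg 2: a=5 b=29/15 c=-22/5 d=22/15
S(5/4) = 659/320

Δ: Δ0=2, Δ1=4, Δ2=-1
row 1: diag=4, rhs=12; c'=1/4, d'=3
row 2: denom=4−1·1/4=15/4; d'=(-30−1·3)/(15/4)=-44/5
back: M2=-44/5
back: M1=3−1/4·-44/5=26/5
M: M0=0, M1=26/5, M2=-44/5, M3=0
seg 0: a=-1, c=M0/2=0, d=(M1−M0)/(6·1)=13/15, b=Δ0−h0·(2M0+M1)/6=17/15
seg 1: a=1, c=M1/2=13/5, d=(M2−M1)/(6·1)=-7/3, b=Δ1−h1·(2M1+M2)/6=56/15
seg 2: a=5, c=M2/2=-22/5, d=(M3−M2)/(6·1)=22/15, b=Δ2−h2·(2M2+M3)/6=29/15
t_q=5/4 → seg 1, τ=1/4; S=1+56/15·τ+13/5·τ²+-7/3·τ³=659/320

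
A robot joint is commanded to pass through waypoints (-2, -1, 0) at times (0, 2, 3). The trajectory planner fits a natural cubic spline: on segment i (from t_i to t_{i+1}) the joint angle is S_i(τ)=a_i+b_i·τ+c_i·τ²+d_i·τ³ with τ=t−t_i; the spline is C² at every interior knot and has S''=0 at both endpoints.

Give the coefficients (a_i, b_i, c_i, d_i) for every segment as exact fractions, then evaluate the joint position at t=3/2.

Δ: Δ0=1/2, Δ1=1
row 1: diag=6, rhs=3; c'=1/6, d'=1/2
back: M1=1/2
M: M0=0, M1=1/2, M2=0
seg 0: a=-2, c=M0/2=0, d=(M1−M0)/(6·2)=1/24, b=Δ0−h0·(2M0+M1)/6=1/3
seg 1: a=-1, c=M1/2=1/4, d=(M2−M1)/(6·1)=-1/12, b=Δ1−h1·(2M1+M2)/6=5/6
t_q=3/2 → seg 0, τ=3/2; S=-2+1/3·τ+0·τ²+1/24·τ³=-87/64

  seg 0: a=-2 b=1/3 c=0 d=1/24
  seg 1: a=-1 b=5/6 c=1/4 d=-1/12
S(3/2) = -87/64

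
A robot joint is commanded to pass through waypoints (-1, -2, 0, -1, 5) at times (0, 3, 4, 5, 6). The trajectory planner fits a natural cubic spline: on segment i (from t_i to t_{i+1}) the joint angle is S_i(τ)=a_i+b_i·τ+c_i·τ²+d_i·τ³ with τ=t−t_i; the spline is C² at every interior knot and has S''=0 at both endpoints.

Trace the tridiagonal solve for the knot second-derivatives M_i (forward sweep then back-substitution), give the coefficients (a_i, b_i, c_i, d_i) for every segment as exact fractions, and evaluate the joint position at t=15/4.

Δ: Δ0=-1/3, Δ1=2, Δ2=-1, Δ3=6
row 1: diag=8, rhs=14; c'=1/8, d'=7/4
row 2: denom=4−1·1/8=31/8; d'=(-18−1·7/4)/(31/8)=-158/31
row 3: denom=4−1·8/31=116/31; d'=(42−1·-158/31)/(116/31)=365/29
back: M3=365/29
back: M2=-158/31−8/31·365/29=-242/29
back: M1=7/4−1/8·-242/29=81/29
M: M0=0, M1=81/29, M2=-242/29, M3=365/29, M4=0
seg 0: a=-1, c=M0/2=0, d=(M1−M0)/(6·3)=9/58, b=Δ0−h0·(2M0+M1)/6=-301/174
seg 1: a=-2, c=M1/2=81/58, d=(M2−M1)/(6·1)=-323/174, b=Δ1−h1·(2M1+M2)/6=214/87
seg 2: a=0, c=M2/2=-121/29, d=(M3−M2)/(6·1)=607/174, b=Δ2−h2·(2M2+M3)/6=-55/174
seg 3: a=-1, c=M3/2=365/58, d=(M4−M3)/(6·1)=-365/174, b=Δ3−h3·(2M3+M4)/6=157/87
t_q=15/4 → seg 1, τ=3/4; S=-2+214/87·τ+81/58·τ²+-323/174·τ³=-567/3712

  seg 0: a=-1 b=-301/174 c=0 d=9/58
  seg 1: a=-2 b=214/87 c=81/58 d=-323/174
  seg 2: a=0 b=-55/174 c=-121/29 d=607/174
  seg 3: a=-1 b=157/87 c=365/58 d=-365/174
S(15/4) = -567/3712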